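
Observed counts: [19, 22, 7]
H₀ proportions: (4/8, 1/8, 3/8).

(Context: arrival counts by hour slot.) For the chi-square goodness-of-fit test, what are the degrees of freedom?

degrees of freedom = 2

df = k − 1 = 3 − 1 = 2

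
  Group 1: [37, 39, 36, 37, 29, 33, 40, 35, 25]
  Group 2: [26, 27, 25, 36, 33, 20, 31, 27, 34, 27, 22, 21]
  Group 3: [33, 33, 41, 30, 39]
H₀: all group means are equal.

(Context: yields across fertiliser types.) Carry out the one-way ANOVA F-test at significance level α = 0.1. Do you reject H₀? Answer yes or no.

Group means [34.56, 27.42, 35.20], grand mean 31.385
SSB = Σnᵢ(x̄ᵢ−x̄)² = 352.215; SSW = ΣΣ(x−x̄ᵢ)² = 567.939
MSB = 352.215/2 = 176.1075; MSW = 567.939/23 = 24.6930
F = MSB/MSW = 7.1319
df = (2, 23)
p-value (upper-tail) = 0.00389
At α=0.1: p < α → reject H₀

reject H₀: yes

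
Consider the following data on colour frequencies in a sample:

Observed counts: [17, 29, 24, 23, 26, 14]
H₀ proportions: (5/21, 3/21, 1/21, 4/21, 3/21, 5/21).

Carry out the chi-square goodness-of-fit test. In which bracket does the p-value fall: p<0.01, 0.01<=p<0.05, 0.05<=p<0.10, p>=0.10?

p-value bracket: p<0.01

n = 133; E_i = n·p_i = [31.67, 19.00, 6.33, 25.33, 19.00, 31.67]
χ² = (17−31.67)²/31.67 + (29−19.00)²/19.00 + (24−6.33)²/6.33 + (23−25.33)²/25.33 + (26−19.00)²/19.00 + (14−31.67)²/31.67 = 73.9868
df = 5
p-value (upper-tail) = 0.00000
→ bracket: p<0.01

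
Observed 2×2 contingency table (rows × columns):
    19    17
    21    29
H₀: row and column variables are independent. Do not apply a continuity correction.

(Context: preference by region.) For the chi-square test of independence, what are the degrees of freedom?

df = (r−1)(c−1) = (2−1)·(2−1) = 1

degrees of freedom = 1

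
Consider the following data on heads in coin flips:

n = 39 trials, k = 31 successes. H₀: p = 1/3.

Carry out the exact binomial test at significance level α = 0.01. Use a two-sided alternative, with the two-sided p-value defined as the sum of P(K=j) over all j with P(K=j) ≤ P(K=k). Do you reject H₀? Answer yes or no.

Exact binomial: n=39, k=31, p₀=1/3=0.3333
P(X=j) = C(n,j)·p₀^j·(1−p₀)^(n−j); p = Σ P(X=j) over j with P(X=j) ≤ P(X=31)
p-value (two-sided) = 0.00000
At α=0.01: p < α → reject H₀

reject H₀: yes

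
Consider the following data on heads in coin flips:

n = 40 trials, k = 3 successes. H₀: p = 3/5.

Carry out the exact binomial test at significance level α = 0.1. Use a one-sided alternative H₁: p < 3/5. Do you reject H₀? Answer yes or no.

Exact binomial: n=40, k=3, p₀=3/5=0.6000
P(X≤3) from Σ C(n,i)·p₀^i·(1−p₀)^(n−i)
p-value (one-sided, H₁ less) = 0.00000
At α=0.1: p < α → reject H₀

reject H₀: yes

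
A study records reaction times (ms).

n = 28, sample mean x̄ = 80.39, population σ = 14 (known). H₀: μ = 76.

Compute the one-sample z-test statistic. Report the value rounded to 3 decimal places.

SE = σ/√n = 14/√28 = 2.6458
z = (x̄−μ₀)/SE = (80.39−76)/2.6458 = 1.6593

test statistic = 1.659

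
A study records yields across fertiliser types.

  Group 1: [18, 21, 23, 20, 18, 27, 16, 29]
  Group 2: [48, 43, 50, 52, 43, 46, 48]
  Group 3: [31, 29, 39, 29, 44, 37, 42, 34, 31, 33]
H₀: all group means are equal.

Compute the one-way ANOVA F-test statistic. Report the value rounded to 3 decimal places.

test statistic = 57.285

Group means [21.50, 47.14, 34.90], grand mean 34.040
SSB = Σnᵢ(x̄ᵢ−x̄)² = 2467.203; SSW = ΣΣ(x−x̄ᵢ)² = 473.757
MSB = 2467.203/2 = 1233.6014; MSW = 473.757/22 = 21.5344
F = MSB/MSW = 57.2851
df = (2, 22)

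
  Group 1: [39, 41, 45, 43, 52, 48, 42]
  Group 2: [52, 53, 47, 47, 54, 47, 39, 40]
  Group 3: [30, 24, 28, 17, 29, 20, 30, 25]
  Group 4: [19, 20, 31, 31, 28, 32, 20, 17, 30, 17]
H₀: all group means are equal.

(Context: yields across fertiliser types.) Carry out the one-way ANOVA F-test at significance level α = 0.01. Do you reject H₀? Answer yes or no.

Group means [44.29, 47.38, 25.38, 24.50], grand mean 34.455
SSB = Σnᵢ(x̄ᵢ−x̄)² = 3662.503; SSW = ΣΣ(x−x̄ᵢ)² = 871.679
MSB = 3662.503/3 = 1220.8344; MSW = 871.679/29 = 30.0579
F = MSB/MSW = 40.6161
df = (3, 29)
p-value (upper-tail) = 0.00000
At α=0.01: p < α → reject H₀

reject H₀: yes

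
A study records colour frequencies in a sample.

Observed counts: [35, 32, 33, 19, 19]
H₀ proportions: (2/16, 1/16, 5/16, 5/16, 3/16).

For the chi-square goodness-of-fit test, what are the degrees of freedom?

degrees of freedom = 4

df = k − 1 = 5 − 1 = 4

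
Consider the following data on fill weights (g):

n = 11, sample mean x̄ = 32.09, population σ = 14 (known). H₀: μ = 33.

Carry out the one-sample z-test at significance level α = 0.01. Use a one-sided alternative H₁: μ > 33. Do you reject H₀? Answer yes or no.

SE = σ/√n = 14/√11 = 4.2212
z = (x̄−μ₀)/SE = (32.09−33)/4.2212 = -0.2156
p-value (one-sided, H₁ greater) = 0.58534
At α=0.01: p ≥ α → fail to reject H₀

reject H₀: no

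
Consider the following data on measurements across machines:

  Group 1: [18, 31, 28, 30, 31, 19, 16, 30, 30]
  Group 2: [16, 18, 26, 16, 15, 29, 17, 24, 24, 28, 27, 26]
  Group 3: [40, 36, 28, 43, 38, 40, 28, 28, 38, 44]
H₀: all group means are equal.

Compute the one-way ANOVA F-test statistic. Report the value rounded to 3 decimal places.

Group means [25.89, 22.17, 36.30], grand mean 27.806
SSB = Σnᵢ(x̄ᵢ−x̄)² = 1136.183; SSW = ΣΣ(x−x̄ᵢ)² = 970.656
MSB = 1136.183/2 = 568.0916; MSW = 970.656/28 = 34.6663
F = MSB/MSW = 16.3874
df = (2, 28)

test statistic = 16.387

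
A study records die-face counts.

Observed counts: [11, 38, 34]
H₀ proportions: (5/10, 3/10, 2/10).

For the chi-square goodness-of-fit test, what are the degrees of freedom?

degrees of freedom = 2

df = k − 1 = 3 − 1 = 2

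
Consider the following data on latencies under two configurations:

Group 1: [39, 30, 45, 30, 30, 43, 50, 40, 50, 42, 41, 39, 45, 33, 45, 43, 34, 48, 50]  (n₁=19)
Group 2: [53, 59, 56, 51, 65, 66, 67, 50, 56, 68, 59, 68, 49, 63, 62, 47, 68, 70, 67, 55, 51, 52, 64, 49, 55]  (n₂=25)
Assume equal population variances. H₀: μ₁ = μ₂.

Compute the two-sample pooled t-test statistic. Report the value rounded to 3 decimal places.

x̄₁=40.895, s₁=6.806, n₁=19
x̄₂=58.800, s₂=7.399, n₂=25
s_p² = [18·6.806² + 24·7.399²]/42 = 51.1378
SE = √(s_p²·(1/19+1/25)) = 2.1765
t = (40.895−58.800)/2.1765 = -8.2268
df = 42

test statistic = -8.227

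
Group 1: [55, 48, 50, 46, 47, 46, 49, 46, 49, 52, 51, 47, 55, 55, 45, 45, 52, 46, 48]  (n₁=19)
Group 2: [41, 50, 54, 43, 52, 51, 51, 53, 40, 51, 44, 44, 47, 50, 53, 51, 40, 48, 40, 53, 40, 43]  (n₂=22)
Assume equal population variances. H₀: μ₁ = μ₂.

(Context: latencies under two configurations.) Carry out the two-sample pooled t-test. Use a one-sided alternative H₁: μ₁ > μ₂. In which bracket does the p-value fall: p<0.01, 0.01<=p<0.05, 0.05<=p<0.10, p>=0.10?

p-value bracket: 0.05<=p<0.10

x̄₁=49.053, s₁=3.407, n₁=19
x̄₂=47.227, s₂=5.098, n₂=22
s_p² = [18·3.407² + 21·5.098²]/39 = 19.3541
SE = √(s_p²·(1/19+1/22)) = 1.3778
t = (49.053−47.227)/1.3778 = 1.3248
df = 39
p-value (one-sided, H₁ greater) = 0.09647
→ bracket: 0.05<=p<0.10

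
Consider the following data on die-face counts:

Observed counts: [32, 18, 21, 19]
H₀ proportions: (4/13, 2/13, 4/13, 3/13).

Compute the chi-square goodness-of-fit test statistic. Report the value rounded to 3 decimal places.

n = 90; E_i = n·p_i = [27.69, 13.85, 27.69, 20.77]
χ² = (32−27.69)²/27.69 + (18−13.85)²/13.85 + (21−27.69)²/27.69 + (19−20.77)²/20.77 = 3.6843
df = 3

test statistic = 3.684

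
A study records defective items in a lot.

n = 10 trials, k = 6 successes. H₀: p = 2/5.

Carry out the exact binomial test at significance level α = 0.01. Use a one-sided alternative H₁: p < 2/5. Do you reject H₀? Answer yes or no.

Exact binomial: n=10, k=6, p₀=2/5=0.4000
P(X≤6) from Σ C(n,i)·p₀^i·(1−p₀)^(n−i)
p-value (one-sided, H₁ less) = 0.94524
At α=0.01: p ≥ α → fail to reject H₀

reject H₀: no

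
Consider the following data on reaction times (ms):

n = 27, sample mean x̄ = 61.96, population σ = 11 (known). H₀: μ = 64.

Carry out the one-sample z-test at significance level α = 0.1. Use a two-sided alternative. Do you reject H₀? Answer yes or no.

SE = σ/√n = 11/√27 = 2.1170
z = (x̄−μ₀)/SE = (61.96−64)/2.1170 = -0.9637
p-value (two-sided) = 0.33522
At α=0.1: p ≥ α → fail to reject H₀

reject H₀: no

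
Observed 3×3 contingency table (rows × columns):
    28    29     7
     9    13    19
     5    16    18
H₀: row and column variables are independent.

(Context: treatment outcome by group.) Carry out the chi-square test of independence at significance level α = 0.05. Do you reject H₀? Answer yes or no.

reject H₀: yes

Row totals [64, 41, 39], col totals [42, 58, 44], n=144
χ² = (28−18.67)²/18.67 + (29−25.78)²/25.78 + (7−19.56)²/19.56 + (9−11.96)²/11.96 + (13−16.51)²/16.51 + (19−12.53)²/12.53 + (5−11.38)²/11.38 + (16−15.71)²/15.71 + (18−11.92)²/11.92 = 24.6377
df = 4
p-value (upper-tail) = 0.00006
At α=0.05: p < α → reject H₀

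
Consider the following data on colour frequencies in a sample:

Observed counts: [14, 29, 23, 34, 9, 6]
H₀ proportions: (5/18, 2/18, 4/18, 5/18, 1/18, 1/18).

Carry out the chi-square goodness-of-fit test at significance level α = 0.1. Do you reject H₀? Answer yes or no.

n = 115; E_i = n·p_i = [31.94, 12.78, 25.56, 31.94, 6.39, 6.39]
χ² = (14−31.94)²/31.94 + (29−12.78)²/12.78 + (23−25.56)²/25.56 + (34−31.94)²/31.94 + (9−6.39)²/6.39 + (6−6.39)²/6.39 = 32.1539
df = 5
p-value (upper-tail) = 0.00001
At α=0.1: p < α → reject H₀

reject H₀: yes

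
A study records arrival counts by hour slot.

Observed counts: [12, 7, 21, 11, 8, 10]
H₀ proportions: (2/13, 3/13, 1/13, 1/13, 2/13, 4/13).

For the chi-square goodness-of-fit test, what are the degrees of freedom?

df = k − 1 = 6 − 1 = 5

degrees of freedom = 5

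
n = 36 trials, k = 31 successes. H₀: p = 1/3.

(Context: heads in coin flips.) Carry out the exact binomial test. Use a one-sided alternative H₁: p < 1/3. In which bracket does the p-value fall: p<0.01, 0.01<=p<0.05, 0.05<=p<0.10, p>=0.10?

p-value bracket: p>=0.10

Exact binomial: n=36, k=31, p₀=1/3=0.3333
P(X≤31) from Σ C(n,i)·p₀^i·(1−p₀)^(n−i)
p-value (one-sided, H₁ less) = 1.00000
→ bracket: p>=0.10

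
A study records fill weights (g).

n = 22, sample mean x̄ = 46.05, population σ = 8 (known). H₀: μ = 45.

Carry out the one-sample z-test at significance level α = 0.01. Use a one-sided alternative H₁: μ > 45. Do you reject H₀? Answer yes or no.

reject H₀: no

SE = σ/√n = 8/√22 = 1.7056
z = (x̄−μ₀)/SE = (46.05−45)/1.7056 = 0.6156
p-value (one-sided, H₁ greater) = 0.26907
At α=0.01: p ≥ α → fail to reject H₀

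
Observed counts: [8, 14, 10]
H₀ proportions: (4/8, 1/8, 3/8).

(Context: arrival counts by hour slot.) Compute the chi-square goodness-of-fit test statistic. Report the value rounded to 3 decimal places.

n = 32; E_i = n·p_i = [16.00, 4.00, 12.00]
χ² = (8−16.00)²/16.00 + (14−4.00)²/4.00 + (10−12.00)²/12.00 = 29.3333
df = 2

test statistic = 29.333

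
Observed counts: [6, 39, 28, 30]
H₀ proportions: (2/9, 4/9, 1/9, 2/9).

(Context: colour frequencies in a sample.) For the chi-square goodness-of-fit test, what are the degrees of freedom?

degrees of freedom = 3

df = k − 1 = 4 − 1 = 3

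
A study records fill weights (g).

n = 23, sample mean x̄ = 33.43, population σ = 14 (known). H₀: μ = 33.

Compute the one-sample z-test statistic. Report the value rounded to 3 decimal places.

test statistic = 0.147

SE = σ/√n = 14/√23 = 2.9192
z = (x̄−μ₀)/SE = (33.43−33)/2.9192 = 0.1473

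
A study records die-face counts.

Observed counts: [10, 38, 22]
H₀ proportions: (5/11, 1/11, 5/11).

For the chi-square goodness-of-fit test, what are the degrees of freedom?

degrees of freedom = 2

df = k − 1 = 3 − 1 = 2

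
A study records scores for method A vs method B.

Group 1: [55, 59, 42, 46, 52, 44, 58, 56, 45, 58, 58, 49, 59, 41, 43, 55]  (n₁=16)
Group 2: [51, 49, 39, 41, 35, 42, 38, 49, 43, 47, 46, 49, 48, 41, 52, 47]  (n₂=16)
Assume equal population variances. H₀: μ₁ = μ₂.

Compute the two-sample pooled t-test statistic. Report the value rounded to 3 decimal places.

x̄₁=51.250, s₁=6.787, n₁=16
x̄₂=44.812, s₂=5.036, n₂=16
s_p² = [15·6.787² + 15·5.036²]/30 = 35.7146
SE = √(s_p²·(1/16+1/16)) = 2.1129
t = (51.250−44.812)/2.1129 = 3.0468
df = 30

test statistic = 3.047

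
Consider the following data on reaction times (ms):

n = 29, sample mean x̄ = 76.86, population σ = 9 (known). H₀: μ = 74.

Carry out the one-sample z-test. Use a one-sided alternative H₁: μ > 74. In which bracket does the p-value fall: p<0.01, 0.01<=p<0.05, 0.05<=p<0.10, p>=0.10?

SE = σ/√n = 9/√29 = 1.6713
z = (x̄−μ₀)/SE = (76.86−74)/1.6713 = 1.7113
p-value (one-sided, H₁ greater) = 0.04351
→ bracket: 0.01<=p<0.05

p-value bracket: 0.01<=p<0.05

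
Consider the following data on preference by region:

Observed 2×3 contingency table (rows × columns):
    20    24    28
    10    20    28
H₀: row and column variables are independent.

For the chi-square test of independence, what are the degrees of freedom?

degrees of freedom = 2

df = (r−1)(c−1) = (2−1)·(3−1) = 2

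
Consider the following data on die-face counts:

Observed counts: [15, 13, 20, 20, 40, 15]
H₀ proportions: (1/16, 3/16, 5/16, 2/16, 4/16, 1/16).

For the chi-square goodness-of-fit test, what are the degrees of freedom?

df = k − 1 = 6 − 1 = 5

degrees of freedom = 5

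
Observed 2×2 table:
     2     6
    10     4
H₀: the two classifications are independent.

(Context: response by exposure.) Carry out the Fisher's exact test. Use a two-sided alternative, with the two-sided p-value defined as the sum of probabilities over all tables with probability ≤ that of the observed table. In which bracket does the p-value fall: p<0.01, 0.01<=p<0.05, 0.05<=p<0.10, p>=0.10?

Margins: r₁=8, r₂=14, c₁=12, c₂=10, n=22
p_obs = C(8,2)·C(14,10)/C(22,12); sum pmf over tables with pmf ≤ p_obs
p-value (two-sided) = 0.07430
→ bracket: 0.05<=p<0.10

p-value bracket: 0.05<=p<0.10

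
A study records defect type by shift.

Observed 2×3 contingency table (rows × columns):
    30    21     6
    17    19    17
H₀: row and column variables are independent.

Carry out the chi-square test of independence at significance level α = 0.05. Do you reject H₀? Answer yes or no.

reject H₀: yes

Row totals [57, 53], col totals [47, 40, 23], n=110
χ² = (30−24.35)²/24.35 + (21−20.73)²/20.73 + (6−11.92)²/11.92 + (17−22.65)²/22.65 + (19−19.27)²/19.27 + (17−11.08)²/11.08 = 8.8228
df = 2
p-value (upper-tail) = 0.01214
At α=0.05: p < α → reject H₀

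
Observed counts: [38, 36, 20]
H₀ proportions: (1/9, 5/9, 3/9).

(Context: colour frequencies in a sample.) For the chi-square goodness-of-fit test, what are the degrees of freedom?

df = k − 1 = 3 − 1 = 2

degrees of freedom = 2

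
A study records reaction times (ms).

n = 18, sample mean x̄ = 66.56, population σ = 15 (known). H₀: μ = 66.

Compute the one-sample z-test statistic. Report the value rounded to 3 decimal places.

SE = σ/√n = 15/√18 = 3.5355
z = (x̄−μ₀)/SE = (66.56−66)/3.5355 = 0.1584

test statistic = 0.158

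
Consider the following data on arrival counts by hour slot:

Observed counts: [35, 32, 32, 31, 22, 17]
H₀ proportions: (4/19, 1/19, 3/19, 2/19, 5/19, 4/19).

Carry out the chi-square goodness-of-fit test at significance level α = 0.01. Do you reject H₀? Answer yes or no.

reject H₀: yes

n = 169; E_i = n·p_i = [35.58, 8.89, 26.68, 17.79, 44.47, 35.58]
χ² = (35−35.58)²/35.58 + (32−8.89)²/8.89 + (32−26.68)²/26.68 + (31−17.79)²/17.79 + (22−44.47)²/44.47 + (17−35.58)²/35.58 = 91.9558
df = 5
p-value (upper-tail) = 0.00000
At α=0.01: p < α → reject H₀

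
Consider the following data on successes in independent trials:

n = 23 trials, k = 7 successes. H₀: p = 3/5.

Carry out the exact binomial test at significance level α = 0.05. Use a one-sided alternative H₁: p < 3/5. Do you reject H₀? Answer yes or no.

Exact binomial: n=23, k=7, p₀=3/5=0.6000
P(X≤7) from Σ C(n,i)·p₀^i·(1−p₀)^(n−i)
p-value (one-sided, H₁ less) = 0.00397
At α=0.05: p < α → reject H₀

reject H₀: yes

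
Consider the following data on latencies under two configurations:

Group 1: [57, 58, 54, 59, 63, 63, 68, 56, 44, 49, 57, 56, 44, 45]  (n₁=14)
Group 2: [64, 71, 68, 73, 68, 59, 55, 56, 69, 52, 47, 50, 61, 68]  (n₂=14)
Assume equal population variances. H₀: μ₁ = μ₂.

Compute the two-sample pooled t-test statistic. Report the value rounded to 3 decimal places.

x̄₁=55.214, s₁=7.392, n₁=14
x̄₂=61.500, s₂=8.428, n₂=14
s_p² = [13·7.392² + 13·8.428²]/26 = 62.8407
SE = √(s_p²·(1/14+1/14)) = 2.9962
t = (55.214−61.500)/2.9962 = -2.0979
df = 26

test statistic = -2.098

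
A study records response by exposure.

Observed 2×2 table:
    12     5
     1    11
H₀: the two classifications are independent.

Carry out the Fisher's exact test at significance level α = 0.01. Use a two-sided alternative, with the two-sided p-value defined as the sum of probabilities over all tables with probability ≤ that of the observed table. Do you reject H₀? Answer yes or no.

reject H₀: yes

Margins: r₁=17, r₂=12, c₁=13, c₂=16, n=29
p_obs = C(17,12)·C(12,1)/C(29,13); sum pmf over tables with pmf ≤ p_obs
p-value (two-sided) = 0.00181
At α=0.01: p < α → reject H₀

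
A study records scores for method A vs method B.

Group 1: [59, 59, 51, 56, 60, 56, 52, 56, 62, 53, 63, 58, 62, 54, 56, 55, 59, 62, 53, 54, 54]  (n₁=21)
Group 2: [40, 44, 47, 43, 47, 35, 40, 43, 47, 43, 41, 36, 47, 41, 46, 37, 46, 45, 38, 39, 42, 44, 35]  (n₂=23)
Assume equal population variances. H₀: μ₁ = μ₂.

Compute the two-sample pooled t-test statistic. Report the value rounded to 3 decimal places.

x̄₁=56.857, s₁=3.610, n₁=21
x̄₂=42.000, s₂=3.966, n₂=23
s_p² = [20·3.610² + 22·3.966²]/42 = 14.4422
SE = √(s_p²·(1/21+1/23)) = 1.1470
t = (56.857−42.000)/1.1470 = 12.9529
df = 42

test statistic = 12.953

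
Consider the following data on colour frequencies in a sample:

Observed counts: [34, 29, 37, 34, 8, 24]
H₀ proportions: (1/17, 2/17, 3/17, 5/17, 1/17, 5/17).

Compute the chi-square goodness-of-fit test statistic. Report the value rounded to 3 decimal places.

test statistic = 84.211

n = 166; E_i = n·p_i = [9.76, 19.53, 29.29, 48.82, 9.76, 48.82]
χ² = (34−9.76)²/9.76 + (29−19.53)²/19.53 + (37−29.29)²/29.29 + (34−48.82)²/48.82 + (8−9.76)²/9.76 + (24−48.82)²/48.82 = 84.2106
df = 5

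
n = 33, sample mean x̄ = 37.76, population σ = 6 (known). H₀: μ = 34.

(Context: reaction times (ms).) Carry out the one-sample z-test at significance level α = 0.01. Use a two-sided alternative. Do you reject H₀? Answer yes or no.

reject H₀: yes

SE = σ/√n = 6/√33 = 1.0445
z = (x̄−μ₀)/SE = (37.76−34)/1.0445 = 3.5999
p-value (two-sided) = 0.00032
At α=0.01: p < α → reject H₀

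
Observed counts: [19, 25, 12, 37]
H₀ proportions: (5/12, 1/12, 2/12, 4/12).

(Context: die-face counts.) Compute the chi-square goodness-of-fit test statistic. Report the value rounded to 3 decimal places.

n = 93; E_i = n·p_i = [38.75, 7.75, 15.50, 31.00]
χ² = (19−38.75)²/38.75 + (25−7.75)²/7.75 + (12−15.50)²/15.50 + (37−31.00)²/31.00 = 50.4129
df = 3

test statistic = 50.413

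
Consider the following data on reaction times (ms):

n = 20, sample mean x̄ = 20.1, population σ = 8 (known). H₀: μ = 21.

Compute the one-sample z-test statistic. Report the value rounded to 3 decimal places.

SE = σ/√n = 8/√20 = 1.7889
z = (x̄−μ₀)/SE = (20.1−21)/1.7889 = -0.5031

test statistic = -0.503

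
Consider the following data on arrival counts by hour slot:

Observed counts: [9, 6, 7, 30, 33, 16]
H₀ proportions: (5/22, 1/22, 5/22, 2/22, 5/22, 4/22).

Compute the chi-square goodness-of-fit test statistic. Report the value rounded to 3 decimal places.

test statistic = 71.907

n = 101; E_i = n·p_i = [22.95, 4.59, 22.95, 9.18, 22.95, 18.36]
χ² = (9−22.95)²/22.95 + (6−4.59)²/4.59 + (7−22.95)²/22.95 + (30−9.18)²/9.18 + (33−22.95)²/22.95 + (16−18.36)²/18.36 = 71.9069
df = 5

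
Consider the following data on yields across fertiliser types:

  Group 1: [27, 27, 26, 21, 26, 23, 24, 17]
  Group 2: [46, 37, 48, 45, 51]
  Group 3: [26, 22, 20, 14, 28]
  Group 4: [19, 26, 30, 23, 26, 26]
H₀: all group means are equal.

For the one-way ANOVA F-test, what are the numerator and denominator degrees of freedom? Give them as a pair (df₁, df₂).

k = 4 groups, N = 24 total
df = (k−1, N−k) = (4−1, 24−4) = (3, 20)

degrees of freedom = [3, 20]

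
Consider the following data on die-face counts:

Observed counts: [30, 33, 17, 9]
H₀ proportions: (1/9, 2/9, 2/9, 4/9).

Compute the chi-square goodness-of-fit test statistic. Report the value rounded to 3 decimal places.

test statistic = 73.733

n = 89; E_i = n·p_i = [9.89, 19.78, 19.78, 39.56]
χ² = (30−9.89)²/9.89 + (33−19.78)²/19.78 + (17−19.78)²/19.78 + (9−39.56)²/39.56 = 73.7331
df = 3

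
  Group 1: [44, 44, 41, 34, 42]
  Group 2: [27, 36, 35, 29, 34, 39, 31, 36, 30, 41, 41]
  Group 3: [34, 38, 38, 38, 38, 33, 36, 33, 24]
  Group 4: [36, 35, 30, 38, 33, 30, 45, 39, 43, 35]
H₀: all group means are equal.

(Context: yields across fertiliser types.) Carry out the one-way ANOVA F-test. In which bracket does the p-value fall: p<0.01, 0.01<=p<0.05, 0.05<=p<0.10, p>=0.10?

p-value bracket: 0.05<=p<0.10

Group means [41.00, 34.45, 34.67, 36.40], grand mean 36.000
SSB = Σnᵢ(x̄ᵢ−x̄)² = 168.873; SSW = ΣΣ(x−x̄ᵢ)² = 687.127
MSB = 168.873/3 = 56.2909; MSW = 687.127/31 = 22.1654
F = MSB/MSW = 2.5396
df = (3, 31)
p-value (upper-tail) = 0.07454
→ bracket: 0.05<=p<0.10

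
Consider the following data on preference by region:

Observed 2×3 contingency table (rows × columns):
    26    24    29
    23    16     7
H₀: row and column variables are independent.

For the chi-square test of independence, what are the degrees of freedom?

degrees of freedom = 2

df = (r−1)(c−1) = (2−1)·(3−1) = 2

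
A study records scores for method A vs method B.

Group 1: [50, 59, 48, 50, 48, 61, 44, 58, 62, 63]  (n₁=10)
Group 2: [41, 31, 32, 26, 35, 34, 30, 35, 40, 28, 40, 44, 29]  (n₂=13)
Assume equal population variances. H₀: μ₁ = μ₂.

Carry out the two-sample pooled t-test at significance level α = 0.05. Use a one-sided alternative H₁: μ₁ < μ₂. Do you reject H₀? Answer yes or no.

reject H₀: no

x̄₁=54.300, s₁=6.977, n₁=10
x̄₂=34.231, s₂=5.600, n₂=13
s_p² = [9·6.977² + 12·5.600²]/21 = 38.7813
SE = √(s_p²·(1/10+1/13)) = 2.6194
t = (54.300−34.231)/2.6194 = 7.6617
df = 21
p-value (one-sided, H₁ less) = 1.00000
At α=0.05: p ≥ α → fail to reject H₀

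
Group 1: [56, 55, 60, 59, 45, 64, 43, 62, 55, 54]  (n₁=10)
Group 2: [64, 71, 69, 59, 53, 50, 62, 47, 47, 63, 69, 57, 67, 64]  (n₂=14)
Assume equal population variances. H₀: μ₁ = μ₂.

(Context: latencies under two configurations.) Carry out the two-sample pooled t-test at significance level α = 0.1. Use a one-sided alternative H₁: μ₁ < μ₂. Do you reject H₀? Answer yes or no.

x̄₁=55.300, s₁=6.800, n₁=10
x̄₂=60.143, s₂=8.198, n₂=14
s_p² = [9·6.800² + 13·8.198²]/22 = 58.6279
SE = √(s_p²·(1/10+1/14)) = 3.1703
t = (55.300−60.143)/3.1703 = -1.5276
df = 22
p-value (one-sided, H₁ less) = 0.07043
At α=0.1: p < α → reject H₀

reject H₀: yes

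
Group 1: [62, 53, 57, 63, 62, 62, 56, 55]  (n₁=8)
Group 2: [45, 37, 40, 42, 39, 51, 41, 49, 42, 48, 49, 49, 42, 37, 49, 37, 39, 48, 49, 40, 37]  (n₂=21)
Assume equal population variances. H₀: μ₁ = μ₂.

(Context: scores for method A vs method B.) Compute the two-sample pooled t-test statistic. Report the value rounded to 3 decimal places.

test statistic = 7.844

x̄₁=58.750, s₁=3.919, n₁=8
x̄₂=43.333, s₂=4.983, n₂=21
s_p² = [7·3.919² + 20·4.983²]/27 = 22.3765
SE = √(s_p²·(1/8+1/21)) = 1.9654
t = (58.750−43.333)/1.9654 = 7.8442
df = 27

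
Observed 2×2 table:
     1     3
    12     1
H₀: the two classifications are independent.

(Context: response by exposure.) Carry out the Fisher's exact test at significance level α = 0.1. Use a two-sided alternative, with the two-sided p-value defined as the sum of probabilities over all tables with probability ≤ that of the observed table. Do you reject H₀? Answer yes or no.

Margins: r₁=4, r₂=13, c₁=13, c₂=4, n=17
p_obs = C(4,1)·C(13,12)/C(17,13); sum pmf over tables with pmf ≤ p_obs
p-value (two-sided) = 0.02227
At α=0.1: p < α → reject H₀

reject H₀: yes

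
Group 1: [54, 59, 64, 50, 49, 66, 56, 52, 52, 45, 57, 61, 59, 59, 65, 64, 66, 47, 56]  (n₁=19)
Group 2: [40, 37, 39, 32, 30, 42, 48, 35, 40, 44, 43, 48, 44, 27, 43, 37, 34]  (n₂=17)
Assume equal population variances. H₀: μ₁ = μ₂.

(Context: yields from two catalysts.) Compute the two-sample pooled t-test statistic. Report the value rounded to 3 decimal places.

x̄₁=56.895, s₁=6.540, n₁=19
x̄₂=39.000, s₂=6.010, n₂=17
s_p² = [18·6.540² + 16·6.010²]/34 = 39.6409
SE = √(s_p²·(1/19+1/17)) = 2.1019
t = (56.895−39.000)/2.1019 = 8.5134
df = 34

test statistic = 8.513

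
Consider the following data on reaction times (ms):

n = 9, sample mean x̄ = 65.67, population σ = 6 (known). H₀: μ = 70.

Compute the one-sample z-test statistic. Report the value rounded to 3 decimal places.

test statistic = -2.165

SE = σ/√n = 6/√9 = 2.0000
z = (x̄−μ₀)/SE = (65.67−70)/2.0000 = -2.1650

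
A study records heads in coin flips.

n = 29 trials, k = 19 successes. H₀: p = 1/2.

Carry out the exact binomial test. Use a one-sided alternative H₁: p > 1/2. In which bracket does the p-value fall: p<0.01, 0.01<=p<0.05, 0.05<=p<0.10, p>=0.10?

p-value bracket: 0.05<=p<0.10

Exact binomial: n=29, k=19, p₀=1/2=0.5000
P(X≥19) from Σ C(n,i)·p₀^i·(1−p₀)^(n−i)
p-value (one-sided, H₁ greater) = 0.06802
→ bracket: 0.05<=p<0.10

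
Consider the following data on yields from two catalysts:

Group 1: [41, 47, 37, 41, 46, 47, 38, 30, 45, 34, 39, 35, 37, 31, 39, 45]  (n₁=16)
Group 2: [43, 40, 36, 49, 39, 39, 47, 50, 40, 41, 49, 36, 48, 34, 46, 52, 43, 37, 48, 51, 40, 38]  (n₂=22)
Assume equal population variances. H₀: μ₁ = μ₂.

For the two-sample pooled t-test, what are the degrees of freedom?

degrees of freedom = 36

df = n₁ + n₂ − 2 = 16 + 22 − 2 = 36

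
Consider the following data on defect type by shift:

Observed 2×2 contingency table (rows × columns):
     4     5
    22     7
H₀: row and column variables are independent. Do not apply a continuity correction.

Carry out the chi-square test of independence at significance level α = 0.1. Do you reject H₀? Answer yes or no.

reject H₀: yes

Row totals [9, 29], col totals [26, 12], n=38
χ² = (4−6.16)²/6.16 + (5−2.84)²/2.84 + (22−19.84)²/19.84 + (7−9.16)²/9.16 = 3.1377
df = 1
p-value (upper-tail) = 0.07650
At α=0.1: p < α → reject H₀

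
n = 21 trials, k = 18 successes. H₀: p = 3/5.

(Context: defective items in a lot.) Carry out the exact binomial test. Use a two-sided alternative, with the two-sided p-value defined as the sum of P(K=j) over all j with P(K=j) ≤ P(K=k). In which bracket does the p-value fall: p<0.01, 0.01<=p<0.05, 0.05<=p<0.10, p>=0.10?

Exact binomial: n=21, k=18, p₀=3/5=0.6000
P(X=j) = C(n,j)·p₀^j·(1−p₀)^(n−j); p = Σ P(X=j) over j with P(X=j) ≤ P(X=18)
p-value (two-sided) = 0.01457
→ bracket: 0.01<=p<0.05

p-value bracket: 0.01<=p<0.05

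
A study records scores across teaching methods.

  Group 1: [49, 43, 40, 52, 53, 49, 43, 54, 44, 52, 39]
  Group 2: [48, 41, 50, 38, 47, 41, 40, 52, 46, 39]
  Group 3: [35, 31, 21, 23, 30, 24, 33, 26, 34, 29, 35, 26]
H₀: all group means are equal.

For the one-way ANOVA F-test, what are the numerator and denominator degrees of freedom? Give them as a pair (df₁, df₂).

k = 3 groups, N = 33 total
df = (k−1, N−k) = (3−1, 33−3) = (2, 30)

degrees of freedom = [2, 30]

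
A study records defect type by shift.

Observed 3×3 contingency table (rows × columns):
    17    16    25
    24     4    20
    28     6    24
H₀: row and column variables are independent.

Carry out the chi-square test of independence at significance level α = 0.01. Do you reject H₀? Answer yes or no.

reject H₀: no

Row totals [58, 48, 58], col totals [69, 26, 69], n=164
χ² = (17−24.40)²/24.40 + (16−9.20)²/9.20 + (25−24.40)²/24.40 + (24−20.20)²/20.20 + (4−7.61)²/7.61 + (20−20.20)²/20.20 + (28−24.40)²/24.40 + (6−9.20)²/9.20 + (24−24.40)²/24.40 = 11.3744
df = 4
p-value (upper-tail) = 0.02266
At α=0.01: p ≥ α → fail to reject H₀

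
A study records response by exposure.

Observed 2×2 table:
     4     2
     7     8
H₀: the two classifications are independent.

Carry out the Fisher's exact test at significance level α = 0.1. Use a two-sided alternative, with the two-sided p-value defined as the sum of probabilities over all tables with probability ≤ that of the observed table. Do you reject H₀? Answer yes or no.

reject H₀: no

Margins: r₁=6, r₂=15, c₁=11, c₂=10, n=21
p_obs = C(6,4)·C(15,7)/C(21,11); sum pmf over tables with pmf ≤ p_obs
p-value (two-sided) = 0.63512
At α=0.1: p ≥ α → fail to reject H₀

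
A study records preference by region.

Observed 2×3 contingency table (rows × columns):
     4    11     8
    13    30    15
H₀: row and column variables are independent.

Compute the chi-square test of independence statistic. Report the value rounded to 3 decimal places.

Row totals [23, 58], col totals [17, 41, 23], n=81
χ² = (4−4.83)²/4.83 + (11−11.64)²/11.64 + (8−6.53)²/6.53 + (13−12.17)²/12.17 + (30−29.36)²/29.36 + (15−16.47)²/16.47 = 0.7089
df = 2

test statistic = 0.709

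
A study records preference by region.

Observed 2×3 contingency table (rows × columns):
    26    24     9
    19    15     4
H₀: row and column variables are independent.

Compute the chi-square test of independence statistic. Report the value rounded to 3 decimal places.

test statistic = 0.569

Row totals [59, 38], col totals [45, 39, 13], n=97
χ² = (26−27.37)²/27.37 + (24−23.72)²/23.72 + (9−7.91)²/7.91 + (19−17.63)²/17.63 + (15−15.28)²/15.28 + (4−5.09)²/5.09 = 0.5692
df = 2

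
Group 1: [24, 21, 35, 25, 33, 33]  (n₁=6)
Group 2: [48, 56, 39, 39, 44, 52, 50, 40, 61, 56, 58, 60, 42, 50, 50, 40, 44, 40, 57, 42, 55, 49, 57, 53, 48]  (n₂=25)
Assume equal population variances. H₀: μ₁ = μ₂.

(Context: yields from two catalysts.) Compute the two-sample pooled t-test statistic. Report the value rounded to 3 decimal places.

test statistic = -6.555

x̄₁=28.500, s₁=5.857, n₁=6
x̄₂=49.200, s₂=7.153, n₂=25
s_p² = [5·5.857² + 24·7.153²]/29 = 48.2586
SE = √(s_p²·(1/6+1/25)) = 3.1581
t = (28.500−49.200)/3.1581 = -6.5546
df = 29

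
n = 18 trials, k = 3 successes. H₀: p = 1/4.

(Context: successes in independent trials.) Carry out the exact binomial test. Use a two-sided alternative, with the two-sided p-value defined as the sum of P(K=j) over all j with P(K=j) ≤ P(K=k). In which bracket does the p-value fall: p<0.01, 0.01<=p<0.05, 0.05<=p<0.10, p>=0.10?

Exact binomial: n=18, k=3, p₀=1/4=0.2500
P(X=j) = C(n,j)·p₀^j·(1−p₀)^(n−j); p = Σ P(X=j) over j with P(X=j) ≤ P(X=3)
p-value (two-sided) = 0.58824
→ bracket: p>=0.10

p-value bracket: p>=0.10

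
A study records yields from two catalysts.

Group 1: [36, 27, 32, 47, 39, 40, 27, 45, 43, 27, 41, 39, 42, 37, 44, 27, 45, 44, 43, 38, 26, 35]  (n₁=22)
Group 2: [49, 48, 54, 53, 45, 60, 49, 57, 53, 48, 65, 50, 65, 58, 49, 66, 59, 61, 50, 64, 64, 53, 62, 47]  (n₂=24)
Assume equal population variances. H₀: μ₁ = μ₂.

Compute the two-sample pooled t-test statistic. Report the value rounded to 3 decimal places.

x̄₁=37.455, s₁=6.913, n₁=22
x̄₂=55.375, s₂=6.762, n₂=24
s_p² = [21·6.913² + 23·6.762²]/44 = 46.7064
SE = √(s_p²·(1/22+1/24)) = 2.0172
t = (37.455−55.375)/2.0172 = -8.8838
df = 44

test statistic = -8.884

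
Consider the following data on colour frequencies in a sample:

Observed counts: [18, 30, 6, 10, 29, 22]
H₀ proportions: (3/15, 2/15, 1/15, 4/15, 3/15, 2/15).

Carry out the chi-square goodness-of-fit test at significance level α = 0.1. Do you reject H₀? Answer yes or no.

reject H₀: yes

n = 115; E_i = n·p_i = [23.00, 15.33, 7.67, 30.67, 23.00, 15.33]
χ² = (18−23.00)²/23.00 + (30−15.33)²/15.33 + (6−7.67)²/7.67 + (10−30.67)²/30.67 + (29−23.00)²/23.00 + (22−15.33)²/15.33 = 33.8696
df = 5
p-value (upper-tail) = 0.00000
At α=0.1: p < α → reject H₀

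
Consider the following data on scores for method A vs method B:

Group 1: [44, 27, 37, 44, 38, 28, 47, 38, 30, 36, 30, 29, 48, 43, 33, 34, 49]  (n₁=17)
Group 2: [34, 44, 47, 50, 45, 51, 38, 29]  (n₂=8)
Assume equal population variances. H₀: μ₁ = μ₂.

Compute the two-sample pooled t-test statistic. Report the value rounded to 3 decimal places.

test statistic = -1.520

x̄₁=37.353, s₁=7.365, n₁=17
x̄₂=42.250, s₂=7.851, n₂=8
s_p² = [16·7.365² + 7·7.851²]/23 = 56.4949
SE = √(s_p²·(1/17+1/8)) = 3.2226
t = (37.353−42.250)/3.2226 = -1.5196
df = 23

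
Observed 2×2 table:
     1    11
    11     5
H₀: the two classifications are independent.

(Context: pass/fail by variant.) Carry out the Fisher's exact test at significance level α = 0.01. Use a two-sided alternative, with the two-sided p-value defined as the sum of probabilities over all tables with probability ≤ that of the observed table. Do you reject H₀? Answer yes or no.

Margins: r₁=12, r₂=16, c₁=12, c₂=16, n=28
p_obs = C(12,1)·C(16,11)/C(28,12); sum pmf over tables with pmf ≤ p_obs
p-value (two-sided) = 0.00205
At α=0.01: p < α → reject H₀

reject H₀: yes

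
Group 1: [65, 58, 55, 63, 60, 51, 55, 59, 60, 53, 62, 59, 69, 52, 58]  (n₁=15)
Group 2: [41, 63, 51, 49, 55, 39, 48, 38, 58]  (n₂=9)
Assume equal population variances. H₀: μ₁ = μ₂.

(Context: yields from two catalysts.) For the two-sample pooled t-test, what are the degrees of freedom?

degrees of freedom = 22

df = n₁ + n₂ − 2 = 15 + 9 − 2 = 22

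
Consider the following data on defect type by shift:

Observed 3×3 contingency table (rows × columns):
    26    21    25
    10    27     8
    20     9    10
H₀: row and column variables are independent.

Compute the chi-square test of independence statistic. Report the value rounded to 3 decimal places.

Row totals [72, 45, 39], col totals [56, 57, 43], n=156
χ² = (26−25.85)²/25.85 + (21−26.31)²/26.31 + (25−19.85)²/19.85 + (10−16.15)²/16.15 + (27−16.44)²/16.44 + (8−12.40)²/12.40 + (20−14.00)²/14.00 + (9−14.25)²/14.25 + (10−10.75)²/10.75 = 17.6551
df = 4

test statistic = 17.655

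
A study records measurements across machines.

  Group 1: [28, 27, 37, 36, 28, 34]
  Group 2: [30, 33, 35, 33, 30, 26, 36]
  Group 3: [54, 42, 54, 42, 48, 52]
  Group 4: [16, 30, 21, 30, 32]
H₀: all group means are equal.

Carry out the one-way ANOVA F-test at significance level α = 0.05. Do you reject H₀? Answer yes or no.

reject H₀: yes

Group means [31.67, 31.86, 48.67, 25.80], grand mean 34.750
SSB = Σnᵢ(x̄ᵢ−x̄)² = 1678.176; SSW = ΣΣ(x−x̄ᵢ)² = 522.324
MSB = 1678.176/3 = 559.3921; MSW = 522.324/20 = 26.1162
F = MSB/MSW = 21.4194
df = (3, 20)
p-value (upper-tail) = 0.00000
At α=0.05: p < α → reject H₀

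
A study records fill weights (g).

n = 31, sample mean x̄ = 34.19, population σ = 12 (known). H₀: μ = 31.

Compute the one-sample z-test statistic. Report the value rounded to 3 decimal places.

SE = σ/√n = 12/√31 = 2.1553
z = (x̄−μ₀)/SE = (34.19−31)/2.1553 = 1.4801

test statistic = 1.480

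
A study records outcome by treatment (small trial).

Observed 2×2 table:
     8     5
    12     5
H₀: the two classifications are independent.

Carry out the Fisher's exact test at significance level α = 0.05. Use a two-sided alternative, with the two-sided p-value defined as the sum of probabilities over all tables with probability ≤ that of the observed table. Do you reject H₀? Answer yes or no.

reject H₀: no

Margins: r₁=13, r₂=17, c₁=20, c₂=10, n=30
p_obs = C(13,8)·C(17,12)/C(30,20); sum pmf over tables with pmf ≤ p_obs
p-value (two-sided) = 0.70548
At α=0.05: p ≥ α → fail to reject H₀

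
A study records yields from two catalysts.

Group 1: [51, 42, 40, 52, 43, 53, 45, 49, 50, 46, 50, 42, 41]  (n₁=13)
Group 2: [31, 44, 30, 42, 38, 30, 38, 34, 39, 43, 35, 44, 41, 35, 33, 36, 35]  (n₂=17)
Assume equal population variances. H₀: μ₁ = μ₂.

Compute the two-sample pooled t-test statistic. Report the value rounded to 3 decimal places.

x̄₁=46.462, s₁=4.576, n₁=13
x̄₂=36.941, s₂=4.697, n₂=17
s_p² = [12·4.576² + 16·4.697²]/28 = 21.5776
SE = √(s_p²·(1/13+1/17)) = 1.7115
t = (46.462−36.941)/1.7115 = 5.5627
df = 28

test statistic = 5.563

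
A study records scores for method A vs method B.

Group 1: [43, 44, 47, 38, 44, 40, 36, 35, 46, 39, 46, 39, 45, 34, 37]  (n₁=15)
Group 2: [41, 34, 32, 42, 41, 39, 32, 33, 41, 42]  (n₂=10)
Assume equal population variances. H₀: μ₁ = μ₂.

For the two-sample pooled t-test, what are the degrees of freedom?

degrees of freedom = 23

df = n₁ + n₂ − 2 = 15 + 10 − 2 = 23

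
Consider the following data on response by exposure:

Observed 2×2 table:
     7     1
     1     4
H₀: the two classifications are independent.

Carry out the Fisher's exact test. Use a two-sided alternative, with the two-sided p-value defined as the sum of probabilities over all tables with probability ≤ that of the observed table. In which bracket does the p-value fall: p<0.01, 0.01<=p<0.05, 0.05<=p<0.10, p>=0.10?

Margins: r₁=8, r₂=5, c₁=8, c₂=5, n=13
p_obs = C(8,7)·C(5,1)/C(13,8); sum pmf over tables with pmf ≤ p_obs
p-value (two-sided) = 0.03186
→ bracket: 0.01<=p<0.05

p-value bracket: 0.01<=p<0.05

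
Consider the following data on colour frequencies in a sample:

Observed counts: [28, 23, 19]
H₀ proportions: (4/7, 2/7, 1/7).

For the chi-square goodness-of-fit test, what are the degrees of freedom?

df = k − 1 = 3 − 1 = 2

degrees of freedom = 2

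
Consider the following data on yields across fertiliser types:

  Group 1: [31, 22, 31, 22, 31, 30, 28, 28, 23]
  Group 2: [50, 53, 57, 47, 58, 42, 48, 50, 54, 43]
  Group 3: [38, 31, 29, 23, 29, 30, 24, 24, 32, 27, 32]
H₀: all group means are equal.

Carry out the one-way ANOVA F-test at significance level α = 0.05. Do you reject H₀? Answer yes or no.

reject H₀: yes

Group means [27.33, 50.20, 29.00], grand mean 35.567
SSB = Σnᵢ(x̄ᵢ−x̄)² = 3225.767; SSW = ΣΣ(x−x̄ᵢ)² = 581.600
MSB = 3225.767/2 = 1612.8833; MSW = 581.600/27 = 21.5407
F = MSB/MSW = 74.8759
df = (2, 27)
p-value (upper-tail) = 0.00000
At α=0.05: p < α → reject H₀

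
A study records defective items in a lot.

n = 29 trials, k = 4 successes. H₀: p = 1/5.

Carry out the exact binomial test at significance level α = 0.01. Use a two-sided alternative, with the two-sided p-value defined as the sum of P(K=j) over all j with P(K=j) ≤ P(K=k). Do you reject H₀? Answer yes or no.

Exact binomial: n=29, k=4, p₀=1/5=0.2000
P(X=j) = C(n,j)·p₀^j·(1−p₀)^(n−j); p = Σ P(X=j) over j with P(X=j) ≤ P(X=4)
p-value (two-sided) = 0.49367
At α=0.01: p ≥ α → fail to reject H₀

reject H₀: no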